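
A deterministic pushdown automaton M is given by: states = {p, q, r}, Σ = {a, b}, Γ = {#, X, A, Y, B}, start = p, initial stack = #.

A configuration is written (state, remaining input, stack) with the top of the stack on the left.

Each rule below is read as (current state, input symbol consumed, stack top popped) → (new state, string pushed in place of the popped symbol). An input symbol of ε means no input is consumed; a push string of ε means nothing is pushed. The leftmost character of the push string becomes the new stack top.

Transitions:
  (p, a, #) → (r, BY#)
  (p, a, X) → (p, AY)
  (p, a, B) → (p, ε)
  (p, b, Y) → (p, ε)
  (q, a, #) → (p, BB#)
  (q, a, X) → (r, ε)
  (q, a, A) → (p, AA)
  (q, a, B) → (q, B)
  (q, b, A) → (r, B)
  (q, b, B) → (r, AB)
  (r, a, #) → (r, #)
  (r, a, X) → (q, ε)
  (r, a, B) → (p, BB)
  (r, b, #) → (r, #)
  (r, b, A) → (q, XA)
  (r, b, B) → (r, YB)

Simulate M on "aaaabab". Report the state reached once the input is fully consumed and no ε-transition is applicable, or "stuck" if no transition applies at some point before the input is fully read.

(p, aaaabab, #)
  read a, top #: go to r, push BY# → (r, aaabab, BY#)
  read a, top B: go to p, push BB → (p, aabab, BBY#)
  read a, top B: go to p, push ε → (p, abab, BY#)
  read a, top B: go to p, push ε → (p, bab, Y#)
  read b, top Y: go to p, push ε → (p, ab, #)
  read a, top #: go to r, push BY# → (r, b, BY#)
  read b, top B: go to r, push YB → (r, ε, YBY#)
All input consumed; M is in state r.

r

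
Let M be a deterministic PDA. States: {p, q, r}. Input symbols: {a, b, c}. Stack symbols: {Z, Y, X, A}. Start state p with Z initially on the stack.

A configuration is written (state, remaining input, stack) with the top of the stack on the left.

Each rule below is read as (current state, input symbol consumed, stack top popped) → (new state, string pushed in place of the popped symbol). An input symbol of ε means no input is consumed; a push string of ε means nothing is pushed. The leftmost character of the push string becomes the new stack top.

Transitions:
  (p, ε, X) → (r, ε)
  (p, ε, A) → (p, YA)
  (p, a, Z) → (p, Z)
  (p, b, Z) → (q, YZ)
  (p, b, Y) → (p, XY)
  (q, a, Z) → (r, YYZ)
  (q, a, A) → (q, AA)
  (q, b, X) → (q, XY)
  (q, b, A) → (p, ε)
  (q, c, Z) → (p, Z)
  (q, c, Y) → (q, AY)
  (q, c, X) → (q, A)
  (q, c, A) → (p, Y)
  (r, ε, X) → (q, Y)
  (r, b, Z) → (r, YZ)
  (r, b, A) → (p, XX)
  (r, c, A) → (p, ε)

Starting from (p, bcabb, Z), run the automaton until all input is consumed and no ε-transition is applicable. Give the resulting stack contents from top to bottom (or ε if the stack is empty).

YAYZ

(p, bcabb, Z)
  read b, top Z: go to q, push YZ → (q, cabb, YZ)
  read c, top Y: go to q, push AY → (q, abb, AYZ)
  read a, top A: go to q, push AA → (q, bb, AAYZ)
  read b, top A: go to p, push ε → (p, b, AYZ)
  ε-move, top A: go to p, push YA → (p, b, YAYZ)
  read b, top Y: go to p, push XY → (p, ε, XYAYZ)
  ε-move, top X: go to r, push ε → (r, ε, YAYZ)
All input consumed in state r with stack YAYZ.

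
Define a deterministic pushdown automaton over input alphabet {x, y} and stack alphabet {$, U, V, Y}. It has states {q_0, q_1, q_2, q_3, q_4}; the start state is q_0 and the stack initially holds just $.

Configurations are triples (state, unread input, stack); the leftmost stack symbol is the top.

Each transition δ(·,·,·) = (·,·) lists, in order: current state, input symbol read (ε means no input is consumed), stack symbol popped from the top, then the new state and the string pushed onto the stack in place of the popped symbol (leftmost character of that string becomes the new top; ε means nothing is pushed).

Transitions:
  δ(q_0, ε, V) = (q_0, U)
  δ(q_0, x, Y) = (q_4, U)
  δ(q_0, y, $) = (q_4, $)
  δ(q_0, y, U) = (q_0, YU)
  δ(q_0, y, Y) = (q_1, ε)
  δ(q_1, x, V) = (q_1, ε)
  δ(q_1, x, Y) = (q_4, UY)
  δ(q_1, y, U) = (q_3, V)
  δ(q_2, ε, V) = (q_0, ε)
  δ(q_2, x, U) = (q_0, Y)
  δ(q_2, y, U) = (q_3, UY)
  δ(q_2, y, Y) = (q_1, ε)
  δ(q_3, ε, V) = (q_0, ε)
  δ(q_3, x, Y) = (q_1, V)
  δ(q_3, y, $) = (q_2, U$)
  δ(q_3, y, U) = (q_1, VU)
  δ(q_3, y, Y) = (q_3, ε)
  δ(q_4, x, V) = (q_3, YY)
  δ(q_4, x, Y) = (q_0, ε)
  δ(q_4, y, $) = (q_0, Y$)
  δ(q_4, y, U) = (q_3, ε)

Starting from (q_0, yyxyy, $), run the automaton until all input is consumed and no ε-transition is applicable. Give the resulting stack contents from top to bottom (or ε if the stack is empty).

(q_0, yyxyy, $)
  read y, top $: go to q_4, push $ → (q_4, yxyy, $)
  read y, top $: go to q_0, push Y$ → (q_0, xyy, Y$)
  read x, top Y: go to q_4, push U → (q_4, yy, U$)
  read y, top U: go to q_3, push ε → (q_3, y, $)
  read y, top $: go to q_2, push U$ → (q_2, ε, U$)
All input consumed in state q_2 with stack U$.

U$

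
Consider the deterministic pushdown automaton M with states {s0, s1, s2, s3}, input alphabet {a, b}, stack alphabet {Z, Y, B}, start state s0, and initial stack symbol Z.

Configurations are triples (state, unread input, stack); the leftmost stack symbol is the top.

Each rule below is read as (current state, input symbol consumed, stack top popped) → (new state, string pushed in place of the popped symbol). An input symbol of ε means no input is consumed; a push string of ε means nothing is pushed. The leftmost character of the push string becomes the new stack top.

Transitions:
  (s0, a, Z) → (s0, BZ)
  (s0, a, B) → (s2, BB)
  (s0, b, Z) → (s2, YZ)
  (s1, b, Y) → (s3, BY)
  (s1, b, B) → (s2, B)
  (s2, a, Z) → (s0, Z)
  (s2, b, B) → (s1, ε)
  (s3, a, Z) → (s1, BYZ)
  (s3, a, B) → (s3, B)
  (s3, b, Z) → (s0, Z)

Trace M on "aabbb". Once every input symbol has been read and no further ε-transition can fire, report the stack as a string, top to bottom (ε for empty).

(s0, aabbb, Z) ⊢ (s0, abbb, BZ) ⊢ (s2, bbb, BBZ) ⊢ (s1, bb, BZ) ⊢ (s2, b, BZ) ⊢ (s1, ε, Z)
All input consumed in state s1 with stack Z.

Z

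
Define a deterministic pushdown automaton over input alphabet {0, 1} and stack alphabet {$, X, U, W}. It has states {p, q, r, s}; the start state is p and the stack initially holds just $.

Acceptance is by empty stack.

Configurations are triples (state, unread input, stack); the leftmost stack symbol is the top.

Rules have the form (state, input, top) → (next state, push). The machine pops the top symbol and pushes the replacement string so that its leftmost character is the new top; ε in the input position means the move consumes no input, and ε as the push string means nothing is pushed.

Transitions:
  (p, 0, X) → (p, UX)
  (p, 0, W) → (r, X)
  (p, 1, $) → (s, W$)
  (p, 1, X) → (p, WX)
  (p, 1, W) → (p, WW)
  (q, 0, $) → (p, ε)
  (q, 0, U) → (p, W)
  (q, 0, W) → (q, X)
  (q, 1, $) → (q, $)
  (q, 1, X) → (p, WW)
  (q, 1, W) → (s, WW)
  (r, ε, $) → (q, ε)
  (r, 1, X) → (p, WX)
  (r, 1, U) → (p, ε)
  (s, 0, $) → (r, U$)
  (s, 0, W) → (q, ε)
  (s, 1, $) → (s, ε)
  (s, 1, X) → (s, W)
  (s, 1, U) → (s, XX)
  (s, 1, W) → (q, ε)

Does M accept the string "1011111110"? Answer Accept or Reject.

Accept

(p, 1011111110, $)
  read 1, top $: go to s, push W$ → (s, 011111110, W$)
  read 0, top W: go to q, push ε → (q, 11111110, $)
  read 1, top $: go to q, push $ → (q, 1111110, $)
  read 1, top $: go to q, push $ → (q, 111110, $)
  read 1, top $: go to q, push $ → (q, 11110, $)
  read 1, top $: go to q, push $ → (q, 1110, $)
  read 1, top $: go to q, push $ → (q, 110, $)
  read 1, top $: go to q, push $ → (q, 10, $)
  read 1, top $: go to q, push $ → (q, 0, $)
  read 0, top $: go to p, push ε → (p, ε, ε)
All input consumed and the stack is empty.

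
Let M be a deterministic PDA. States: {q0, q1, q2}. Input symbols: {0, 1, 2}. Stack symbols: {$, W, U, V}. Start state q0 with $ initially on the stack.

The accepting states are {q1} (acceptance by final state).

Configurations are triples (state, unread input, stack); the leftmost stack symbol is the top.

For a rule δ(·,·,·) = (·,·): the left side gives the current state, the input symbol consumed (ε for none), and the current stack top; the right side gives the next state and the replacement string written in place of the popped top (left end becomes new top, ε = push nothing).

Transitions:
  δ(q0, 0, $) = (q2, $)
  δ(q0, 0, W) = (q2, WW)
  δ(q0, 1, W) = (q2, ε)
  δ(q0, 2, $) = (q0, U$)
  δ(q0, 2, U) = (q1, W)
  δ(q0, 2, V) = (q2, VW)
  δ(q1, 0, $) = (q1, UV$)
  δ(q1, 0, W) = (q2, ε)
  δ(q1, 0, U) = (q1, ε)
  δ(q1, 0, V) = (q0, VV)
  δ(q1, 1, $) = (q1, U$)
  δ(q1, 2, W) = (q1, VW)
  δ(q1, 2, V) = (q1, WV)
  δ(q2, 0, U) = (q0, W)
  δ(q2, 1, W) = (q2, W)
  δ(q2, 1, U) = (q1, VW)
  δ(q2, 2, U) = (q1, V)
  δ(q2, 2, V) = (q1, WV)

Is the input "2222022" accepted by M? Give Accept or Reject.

(q0, 2222022, $)
  read 2, top $: go to q0, push U$ → (q0, 222022, U$)
  read 2, top U: go to q1, push W → (q1, 22022, W$)
  read 2, top W: go to q1, push VW → (q1, 2022, VW$)
  read 2, top V: go to q1, push WV → (q1, 022, WVW$)
  read 0, top W: go to q2, push ε → (q2, 22, VW$)
  read 2, top V: go to q1, push WV → (q1, 2, WVW$)
  read 2, top W: go to q1, push VW → (q1, ε, VWVW$)
All input consumed; state q1 ∈ F.

Accept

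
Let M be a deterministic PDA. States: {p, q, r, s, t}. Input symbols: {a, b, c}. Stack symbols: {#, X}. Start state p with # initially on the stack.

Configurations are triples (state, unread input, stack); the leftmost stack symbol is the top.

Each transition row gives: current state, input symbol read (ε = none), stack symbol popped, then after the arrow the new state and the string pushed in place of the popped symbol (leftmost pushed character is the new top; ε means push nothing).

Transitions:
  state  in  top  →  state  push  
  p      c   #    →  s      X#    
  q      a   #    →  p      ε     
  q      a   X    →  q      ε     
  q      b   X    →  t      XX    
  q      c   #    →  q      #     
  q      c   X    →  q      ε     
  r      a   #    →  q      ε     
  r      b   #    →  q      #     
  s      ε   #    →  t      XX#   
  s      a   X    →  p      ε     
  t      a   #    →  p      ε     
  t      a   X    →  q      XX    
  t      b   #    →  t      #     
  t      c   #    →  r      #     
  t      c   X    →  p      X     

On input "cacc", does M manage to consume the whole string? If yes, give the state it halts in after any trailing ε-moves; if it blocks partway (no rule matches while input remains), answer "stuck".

(p, cacc, #)
  read c, top #: go to s, push X# → (s, acc, X#)
  read a, top X: go to p, push ε → (p, cc, #)
  read c, top #: go to s, push X# → (s, c, X#)
No transition for (s, c, top X); M blocks with input c remaining.

stuck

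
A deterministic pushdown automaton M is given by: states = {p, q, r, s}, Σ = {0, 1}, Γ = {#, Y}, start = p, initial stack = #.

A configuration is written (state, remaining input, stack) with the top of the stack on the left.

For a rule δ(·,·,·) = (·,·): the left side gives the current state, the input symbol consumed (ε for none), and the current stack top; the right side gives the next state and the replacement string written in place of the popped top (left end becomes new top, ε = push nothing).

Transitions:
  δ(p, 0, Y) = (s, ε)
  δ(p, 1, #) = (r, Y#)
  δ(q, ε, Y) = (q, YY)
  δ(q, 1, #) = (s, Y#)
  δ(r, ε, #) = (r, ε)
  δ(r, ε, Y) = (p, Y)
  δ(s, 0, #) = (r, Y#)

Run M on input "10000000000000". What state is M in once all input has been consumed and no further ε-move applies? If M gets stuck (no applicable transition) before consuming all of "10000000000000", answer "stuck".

(p, 10000000000000, #)
  read 1, top #: go to r, push Y# → (r, 0000000000000, Y#)
  ε-move, top Y: go to p, push Y → (p, 0000000000000, Y#)
  read 0, top Y: go to s, push ε → (s, 000000000000, #)
  read 0, top #: go to r, push Y# → (r, 00000000000, Y#)
  ε-move, top Y: go to p, push Y → (p, 00000000000, Y#)
  read 0, top Y: go to s, push ε → (s, 0000000000, #)
  read 0, top #: go to r, push Y# → (r, 000000000, Y#)
  ε-move, top Y: go to p, push Y → (p, 000000000, Y#)
  read 0, top Y: go to s, push ε → (s, 00000000, #)
  read 0, top #: go to r, push Y# → (r, 0000000, Y#)
  ε-move, top Y: go to p, push Y → (p, 0000000, Y#)
  read 0, top Y: go to s, push ε → (s, 000000, #)
  read 0, top #: go to r, push Y# → (r, 00000, Y#)
  ε-move, top Y: go to p, push Y → (p, 00000, Y#)
  read 0, top Y: go to s, push ε → (s, 0000, #)
  read 0, top #: go to r, push Y# → (r, 000, Y#)
  ε-move, top Y: go to p, push Y → (p, 000, Y#)
  read 0, top Y: go to s, push ε → (s, 00, #)
  read 0, top #: go to r, push Y# → (r, 0, Y#)
  ε-move, top Y: go to p, push Y → (p, 0, Y#)
  read 0, top Y: go to s, push ε → (s, ε, #)
All input consumed; M is in state s.

s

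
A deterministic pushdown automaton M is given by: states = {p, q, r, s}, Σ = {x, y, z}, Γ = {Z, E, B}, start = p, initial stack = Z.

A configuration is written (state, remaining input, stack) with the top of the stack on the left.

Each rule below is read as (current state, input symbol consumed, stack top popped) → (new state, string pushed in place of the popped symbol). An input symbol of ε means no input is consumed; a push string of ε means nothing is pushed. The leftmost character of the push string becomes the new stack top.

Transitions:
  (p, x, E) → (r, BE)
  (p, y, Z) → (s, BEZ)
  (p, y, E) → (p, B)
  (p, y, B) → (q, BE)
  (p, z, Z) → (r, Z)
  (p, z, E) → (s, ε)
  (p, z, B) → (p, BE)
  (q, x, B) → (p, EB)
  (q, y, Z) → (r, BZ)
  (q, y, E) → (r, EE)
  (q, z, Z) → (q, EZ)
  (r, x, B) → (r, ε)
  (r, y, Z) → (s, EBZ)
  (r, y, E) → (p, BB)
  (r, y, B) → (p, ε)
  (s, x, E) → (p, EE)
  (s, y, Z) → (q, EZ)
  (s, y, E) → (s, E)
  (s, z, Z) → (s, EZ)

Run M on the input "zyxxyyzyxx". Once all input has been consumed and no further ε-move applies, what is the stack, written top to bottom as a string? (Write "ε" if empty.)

(p, zyxxyyzyxx, Z)
  read z, top Z: go to r, push Z → (r, yxxyyzyxx, Z)
  read y, top Z: go to s, push EBZ → (s, xxyyzyxx, EBZ)
  read x, top E: go to p, push EE → (p, xyyzyxx, EEBZ)
  read x, top E: go to r, push BE → (r, yyzyxx, BEEBZ)
  read y, top B: go to p, push ε → (p, yzyxx, EEBZ)
  read y, top E: go to p, push B → (p, zyxx, BEBZ)
  read z, top B: go to p, push BE → (p, yxx, BEEBZ)
  read y, top B: go to q, push BE → (q, xx, BEEEBZ)
  read x, top B: go to p, push EB → (p, x, EBEEEBZ)
  read x, top E: go to r, push BE → (r, ε, BEBEEEBZ)
All input consumed in state r with stack BEBEEEBZ.

BEBEEEBZ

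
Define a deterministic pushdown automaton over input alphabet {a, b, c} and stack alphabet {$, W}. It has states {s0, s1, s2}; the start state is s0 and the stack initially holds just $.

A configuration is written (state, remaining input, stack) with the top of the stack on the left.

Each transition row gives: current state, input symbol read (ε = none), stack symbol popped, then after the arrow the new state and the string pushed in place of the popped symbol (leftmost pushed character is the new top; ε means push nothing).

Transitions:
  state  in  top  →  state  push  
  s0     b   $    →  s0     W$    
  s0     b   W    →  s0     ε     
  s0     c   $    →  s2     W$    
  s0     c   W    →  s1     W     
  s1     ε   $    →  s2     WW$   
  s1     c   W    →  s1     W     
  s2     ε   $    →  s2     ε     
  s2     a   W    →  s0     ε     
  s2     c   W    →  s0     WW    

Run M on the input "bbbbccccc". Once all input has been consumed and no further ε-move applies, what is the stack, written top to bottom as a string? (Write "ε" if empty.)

WW$

(s0, bbbbccccc, $)
  read b, top $: go to s0, push W$ → (s0, bbbccccc, W$)
  read b, top W: go to s0, push ε → (s0, bbccccc, $)
  read b, top $: go to s0, push W$ → (s0, bccccc, W$)
  read b, top W: go to s0, push ε → (s0, ccccc, $)
  read c, top $: go to s2, push W$ → (s2, cccc, W$)
  read c, top W: go to s0, push WW → (s0, ccc, WW$)
  read c, top W: go to s1, push W → (s1, cc, WW$)
  read c, top W: go to s1, push W → (s1, c, WW$)
  read c, top W: go to s1, push W → (s1, ε, WW$)
All input consumed in state s1 with stack WW$.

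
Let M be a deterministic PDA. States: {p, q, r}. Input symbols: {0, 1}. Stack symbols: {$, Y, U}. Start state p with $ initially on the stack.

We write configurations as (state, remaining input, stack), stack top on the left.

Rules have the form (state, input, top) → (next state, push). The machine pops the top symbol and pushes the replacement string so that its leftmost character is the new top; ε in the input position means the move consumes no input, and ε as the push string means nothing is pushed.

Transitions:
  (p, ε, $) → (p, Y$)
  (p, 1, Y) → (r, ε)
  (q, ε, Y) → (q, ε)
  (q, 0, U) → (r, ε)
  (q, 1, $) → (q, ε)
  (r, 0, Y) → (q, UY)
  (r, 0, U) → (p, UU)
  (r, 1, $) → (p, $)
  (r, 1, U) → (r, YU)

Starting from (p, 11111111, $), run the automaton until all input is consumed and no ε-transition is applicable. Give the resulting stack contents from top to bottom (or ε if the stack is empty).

(p, 11111111, $)
  ε-move, top $: go to p, push Y$ → (p, 11111111, Y$)
  read 1, top Y: go to r, push ε → (r, 1111111, $)
  read 1, top $: go to p, push $ → (p, 111111, $)
  ε-move, top $: go to p, push Y$ → (p, 111111, Y$)
  read 1, top Y: go to r, push ε → (r, 11111, $)
  read 1, top $: go to p, push $ → (p, 1111, $)
  ε-move, top $: go to p, push Y$ → (p, 1111, Y$)
  read 1, top Y: go to r, push ε → (r, 111, $)
  read 1, top $: go to p, push $ → (p, 11, $)
  ε-move, top $: go to p, push Y$ → (p, 11, Y$)
  read 1, top Y: go to r, push ε → (r, 1, $)
  read 1, top $: go to p, push $ → (p, ε, $)
  ε-move, top $: go to p, push Y$ → (p, ε, Y$)
All input consumed in state p with stack Y$.

Y$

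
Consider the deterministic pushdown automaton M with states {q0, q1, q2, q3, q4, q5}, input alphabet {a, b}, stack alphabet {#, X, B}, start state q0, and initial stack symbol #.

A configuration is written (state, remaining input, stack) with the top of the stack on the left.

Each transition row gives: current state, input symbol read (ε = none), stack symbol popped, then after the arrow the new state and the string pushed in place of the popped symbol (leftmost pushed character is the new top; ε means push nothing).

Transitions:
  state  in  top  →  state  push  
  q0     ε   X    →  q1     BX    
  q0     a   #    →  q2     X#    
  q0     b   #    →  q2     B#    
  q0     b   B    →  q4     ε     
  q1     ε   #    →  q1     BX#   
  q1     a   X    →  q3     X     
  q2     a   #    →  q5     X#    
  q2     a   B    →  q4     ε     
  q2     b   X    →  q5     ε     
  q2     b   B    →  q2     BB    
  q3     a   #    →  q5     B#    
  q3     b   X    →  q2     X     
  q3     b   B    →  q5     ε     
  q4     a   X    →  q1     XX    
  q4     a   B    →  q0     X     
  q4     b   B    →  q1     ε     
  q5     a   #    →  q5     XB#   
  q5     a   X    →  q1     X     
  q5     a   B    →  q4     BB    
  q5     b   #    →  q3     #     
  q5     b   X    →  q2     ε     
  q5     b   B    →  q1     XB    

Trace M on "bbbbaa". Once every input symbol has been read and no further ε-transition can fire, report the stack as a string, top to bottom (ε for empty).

(q0, bbbbaa, #) ⊢ (q2, bbbaa, B#) ⊢ (q2, bbaa, BB#) ⊢ (q2, baa, BBB#) ⊢ (q2, aa, BBBB#) ⊢ (q4, a, BBB#) ⊢ (q0, ε, XBB#) ⊢ (q1, ε, BXBB#)
All input consumed in state q1 with stack BXBB#.

BXBB#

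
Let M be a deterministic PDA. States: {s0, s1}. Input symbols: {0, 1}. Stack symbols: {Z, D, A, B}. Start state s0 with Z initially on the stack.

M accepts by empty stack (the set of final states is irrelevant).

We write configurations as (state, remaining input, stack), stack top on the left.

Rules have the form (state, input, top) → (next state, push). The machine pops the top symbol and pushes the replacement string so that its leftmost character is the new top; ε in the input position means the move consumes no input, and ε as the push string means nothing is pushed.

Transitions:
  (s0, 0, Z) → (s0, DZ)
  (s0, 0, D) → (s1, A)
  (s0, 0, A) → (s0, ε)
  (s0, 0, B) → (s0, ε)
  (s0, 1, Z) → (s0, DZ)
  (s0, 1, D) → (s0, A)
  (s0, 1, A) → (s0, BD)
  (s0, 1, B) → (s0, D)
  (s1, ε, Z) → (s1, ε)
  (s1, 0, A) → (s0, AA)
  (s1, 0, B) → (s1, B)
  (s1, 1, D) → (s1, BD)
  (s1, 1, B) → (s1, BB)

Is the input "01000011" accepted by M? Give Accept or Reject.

(s0, 01000011, Z)
  read 0, top Z: go to s0, push DZ → (s0, 1000011, DZ)
  read 1, top D: go to s0, push A → (s0, 000011, AZ)
  read 0, top A: go to s0, push ε → (s0, 00011, Z)
  read 0, top Z: go to s0, push DZ → (s0, 0011, DZ)
  read 0, top D: go to s1, push A → (s1, 011, AZ)
  read 0, top A: go to s0, push AA → (s0, 11, AAZ)
  read 1, top A: go to s0, push BD → (s0, 1, BDAZ)
  read 1, top B: go to s0, push D → (s0, ε, DDAZ)
All input consumed; stack is DDAZ, not empty, and no further ε-move applies.

Reject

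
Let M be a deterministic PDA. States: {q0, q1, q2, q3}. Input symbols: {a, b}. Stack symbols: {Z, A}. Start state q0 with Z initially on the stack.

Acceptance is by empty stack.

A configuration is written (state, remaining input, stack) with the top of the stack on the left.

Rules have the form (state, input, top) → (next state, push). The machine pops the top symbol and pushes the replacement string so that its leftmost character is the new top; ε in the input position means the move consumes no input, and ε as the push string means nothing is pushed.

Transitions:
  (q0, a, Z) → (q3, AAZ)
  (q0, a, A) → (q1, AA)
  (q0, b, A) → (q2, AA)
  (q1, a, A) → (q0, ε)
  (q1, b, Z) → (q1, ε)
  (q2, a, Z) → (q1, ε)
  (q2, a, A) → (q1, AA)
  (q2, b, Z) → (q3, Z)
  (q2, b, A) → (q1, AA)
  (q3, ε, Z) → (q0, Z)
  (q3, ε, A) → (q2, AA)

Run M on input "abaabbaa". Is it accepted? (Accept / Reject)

(q0, abaabbaa, Z)
  read a, top Z: go to q3, push AAZ → (q3, baabbaa, AAZ)
  ε-move, top A: go to q2, push AA → (q2, baabbaa, AAAZ)
  read b, top A: go to q1, push AA → (q1, aabbaa, AAAAZ)
  read a, top A: go to q0, push ε → (q0, abbaa, AAAZ)
  read a, top A: go to q1, push AA → (q1, bbaa, AAAAZ)
No transition applies at (q1, bbaa, AAAAZ); input not fully consumed.

Reject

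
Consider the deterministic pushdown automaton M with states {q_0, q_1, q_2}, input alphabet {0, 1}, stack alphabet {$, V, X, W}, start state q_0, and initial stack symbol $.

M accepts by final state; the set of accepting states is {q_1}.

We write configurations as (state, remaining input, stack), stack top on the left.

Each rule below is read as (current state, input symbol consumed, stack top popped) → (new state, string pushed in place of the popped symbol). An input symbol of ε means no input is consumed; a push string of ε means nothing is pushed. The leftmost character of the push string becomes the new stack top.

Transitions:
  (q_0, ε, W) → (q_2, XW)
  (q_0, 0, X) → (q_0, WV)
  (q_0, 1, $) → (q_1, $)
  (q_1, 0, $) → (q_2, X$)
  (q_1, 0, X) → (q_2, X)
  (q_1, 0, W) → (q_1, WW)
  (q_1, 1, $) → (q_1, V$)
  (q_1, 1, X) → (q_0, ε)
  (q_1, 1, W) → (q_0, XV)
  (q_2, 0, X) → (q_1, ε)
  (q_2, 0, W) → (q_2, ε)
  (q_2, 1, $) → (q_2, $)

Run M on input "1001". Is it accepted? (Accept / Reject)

Accept

(q_0, 1001, $) ⊢ (q_1, 001, $) ⊢ (q_2, 01, X$) ⊢ (q_1, 1, $) ⊢ (q_1, ε, V$)
All input consumed; state q_1 ∈ F.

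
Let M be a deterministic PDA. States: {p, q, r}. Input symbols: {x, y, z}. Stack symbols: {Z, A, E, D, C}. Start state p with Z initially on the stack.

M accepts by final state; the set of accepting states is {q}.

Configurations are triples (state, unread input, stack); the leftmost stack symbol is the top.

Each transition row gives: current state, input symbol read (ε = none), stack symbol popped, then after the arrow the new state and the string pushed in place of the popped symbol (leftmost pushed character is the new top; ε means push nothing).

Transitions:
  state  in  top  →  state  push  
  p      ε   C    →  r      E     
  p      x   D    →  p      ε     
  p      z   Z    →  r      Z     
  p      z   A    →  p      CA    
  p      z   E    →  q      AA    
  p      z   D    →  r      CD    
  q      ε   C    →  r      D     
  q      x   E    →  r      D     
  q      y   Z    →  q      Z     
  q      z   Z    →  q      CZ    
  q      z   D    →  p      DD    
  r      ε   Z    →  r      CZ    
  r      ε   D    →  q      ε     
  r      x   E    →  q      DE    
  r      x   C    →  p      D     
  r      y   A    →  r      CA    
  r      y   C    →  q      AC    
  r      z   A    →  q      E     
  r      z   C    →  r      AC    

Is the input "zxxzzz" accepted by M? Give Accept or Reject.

Accept

(p, zxxzzz, Z)
  read z, top Z: go to r, push Z → (r, xxzzz, Z)
  ε-move, top Z: go to r, push CZ → (r, xxzzz, CZ)
  read x, top C: go to p, push D → (p, xzzz, DZ)
  read x, top D: go to p, push ε → (p, zzz, Z)
  read z, top Z: go to r, push Z → (r, zz, Z)
  ε-move, top Z: go to r, push CZ → (r, zz, CZ)
  read z, top C: go to r, push AC → (r, z, ACZ)
  read z, top A: go to q, push E → (q, ε, ECZ)
All input consumed; state q ∈ F.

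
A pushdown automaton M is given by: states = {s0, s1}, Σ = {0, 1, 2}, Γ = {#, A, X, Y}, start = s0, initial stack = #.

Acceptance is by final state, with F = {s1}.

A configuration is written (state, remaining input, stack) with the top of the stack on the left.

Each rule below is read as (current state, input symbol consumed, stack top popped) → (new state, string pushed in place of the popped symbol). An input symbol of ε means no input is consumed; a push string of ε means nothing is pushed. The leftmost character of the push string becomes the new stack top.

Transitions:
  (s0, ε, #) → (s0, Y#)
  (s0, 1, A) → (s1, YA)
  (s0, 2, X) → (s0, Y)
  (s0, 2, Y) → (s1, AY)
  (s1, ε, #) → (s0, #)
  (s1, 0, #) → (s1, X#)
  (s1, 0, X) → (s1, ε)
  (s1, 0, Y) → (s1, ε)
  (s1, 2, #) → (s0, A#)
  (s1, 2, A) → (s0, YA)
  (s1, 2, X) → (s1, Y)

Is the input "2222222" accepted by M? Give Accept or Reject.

One accepting computation: (s0, 2222222, #) ⊢ (s0, 2222222, Y#) ⊢ (s1, 222222, AY#) ⊢ (s0, 22222, YAY#) ⊢ (s1, 2222, AYAY#) ⊢ (s0, 222, YAYAY#) ⊢ (s1, 22, AYAYAY#) ⊢ (s0, 2, YAYAYAY#) ⊢ (s1, ε, AYAYAYAY#)
All input consumed and state s1 ∈ F.

Accept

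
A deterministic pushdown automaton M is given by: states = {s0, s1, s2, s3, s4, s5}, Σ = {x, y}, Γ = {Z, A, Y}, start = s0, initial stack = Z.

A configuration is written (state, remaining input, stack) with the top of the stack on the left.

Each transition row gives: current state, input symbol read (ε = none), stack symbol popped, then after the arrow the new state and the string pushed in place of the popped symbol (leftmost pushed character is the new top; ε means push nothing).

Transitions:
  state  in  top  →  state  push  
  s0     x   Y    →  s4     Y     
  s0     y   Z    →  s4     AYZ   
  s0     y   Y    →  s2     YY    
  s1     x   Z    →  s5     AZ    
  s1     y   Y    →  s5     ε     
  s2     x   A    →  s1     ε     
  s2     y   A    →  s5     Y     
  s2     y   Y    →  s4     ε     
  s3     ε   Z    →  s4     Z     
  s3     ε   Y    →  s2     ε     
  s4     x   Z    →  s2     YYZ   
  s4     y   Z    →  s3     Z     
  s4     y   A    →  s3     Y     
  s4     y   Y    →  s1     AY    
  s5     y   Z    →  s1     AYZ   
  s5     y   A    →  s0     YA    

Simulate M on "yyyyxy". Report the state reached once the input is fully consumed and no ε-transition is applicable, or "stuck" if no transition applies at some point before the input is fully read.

(s0, yyyyxy, Z)
  read y, top Z: go to s4, push AYZ → (s4, yyyxy, AYZ)
  read y, top A: go to s3, push Y → (s3, yyxy, YYZ)
  ε-move, top Y: go to s2, push ε → (s2, yyxy, YZ)
  read y, top Y: go to s4, push ε → (s4, yxy, Z)
  read y, top Z: go to s3, push Z → (s3, xy, Z)
  ε-move, top Z: go to s4, push Z → (s4, xy, Z)
  read x, top Z: go to s2, push YYZ → (s2, y, YYZ)
  read y, top Y: go to s4, push ε → (s4, ε, YZ)
All input consumed; M is in state s4.

s4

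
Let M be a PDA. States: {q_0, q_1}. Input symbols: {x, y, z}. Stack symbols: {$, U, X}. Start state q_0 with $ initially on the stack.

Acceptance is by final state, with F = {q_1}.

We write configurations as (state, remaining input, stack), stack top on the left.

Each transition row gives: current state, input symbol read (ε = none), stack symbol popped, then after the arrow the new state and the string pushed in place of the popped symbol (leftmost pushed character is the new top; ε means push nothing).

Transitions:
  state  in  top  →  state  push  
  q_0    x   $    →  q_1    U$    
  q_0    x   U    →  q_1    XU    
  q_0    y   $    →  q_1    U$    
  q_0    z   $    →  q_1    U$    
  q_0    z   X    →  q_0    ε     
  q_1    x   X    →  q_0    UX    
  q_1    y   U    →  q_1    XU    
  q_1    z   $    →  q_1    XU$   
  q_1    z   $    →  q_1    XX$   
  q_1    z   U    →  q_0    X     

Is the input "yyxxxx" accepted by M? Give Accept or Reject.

Accept

One accepting computation: (q_0, yyxxxx, $) ⊢ (q_1, yxxxx, U$) ⊢ (q_1, xxxx, XU$) ⊢ (q_0, xxx, UXU$) ⊢ (q_1, xx, XUXU$) ⊢ (q_0, x, UXUXU$) ⊢ (q_1, ε, XUXUXU$)
All input consumed and state q_1 ∈ F.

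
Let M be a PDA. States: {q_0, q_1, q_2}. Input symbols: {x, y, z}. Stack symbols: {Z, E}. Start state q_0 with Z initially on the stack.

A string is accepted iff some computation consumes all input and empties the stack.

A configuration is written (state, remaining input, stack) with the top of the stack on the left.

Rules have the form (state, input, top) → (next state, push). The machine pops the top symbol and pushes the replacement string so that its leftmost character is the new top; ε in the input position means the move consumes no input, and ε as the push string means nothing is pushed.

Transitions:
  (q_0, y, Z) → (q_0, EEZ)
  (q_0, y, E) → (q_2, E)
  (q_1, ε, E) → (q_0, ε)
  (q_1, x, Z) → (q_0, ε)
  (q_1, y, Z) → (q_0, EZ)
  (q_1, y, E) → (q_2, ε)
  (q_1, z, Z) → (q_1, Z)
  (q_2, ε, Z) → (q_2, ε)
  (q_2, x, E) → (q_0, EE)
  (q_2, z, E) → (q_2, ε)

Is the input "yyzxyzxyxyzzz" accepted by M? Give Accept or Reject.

One accepting computation: (q_0, yyzxyzxyxyzzz, Z) ⊢ (q_0, yzxyzxyxyzzz, EEZ) ⊢ (q_2, zxyzxyxyzzz, EEZ) ⊢ (q_2, xyzxyxyzzz, EZ) ⊢ (q_0, yzxyxyzzz, EEZ) ⊢ (q_2, zxyxyzzz, EEZ) ⊢ (q_2, xyxyzzz, EZ) ⊢ (q_0, yxyzzz, EEZ) ⊢ (q_2, xyzzz, EEZ) ⊢ (q_0, yzzz, EEEZ) ⊢ (q_2, zzz, EEEZ) ⊢ (q_2, zz, EEZ) ⊢ (q_2, z, EZ) ⊢ (q_2, ε, Z) ⊢ (q_2, ε, ε)
All input consumed and the stack is empty.

Accept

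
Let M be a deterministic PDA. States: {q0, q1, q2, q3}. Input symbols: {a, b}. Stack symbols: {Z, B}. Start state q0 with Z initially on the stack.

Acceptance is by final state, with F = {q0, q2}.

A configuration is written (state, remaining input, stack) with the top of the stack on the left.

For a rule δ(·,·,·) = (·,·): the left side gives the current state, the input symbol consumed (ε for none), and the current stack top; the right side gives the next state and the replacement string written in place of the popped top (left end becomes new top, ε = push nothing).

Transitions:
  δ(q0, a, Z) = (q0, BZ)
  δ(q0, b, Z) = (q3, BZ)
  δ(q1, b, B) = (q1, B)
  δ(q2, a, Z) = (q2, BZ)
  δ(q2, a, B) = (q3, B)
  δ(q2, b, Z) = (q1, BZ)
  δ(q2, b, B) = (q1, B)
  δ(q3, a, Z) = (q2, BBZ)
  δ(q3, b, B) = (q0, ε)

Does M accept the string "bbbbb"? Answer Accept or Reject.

Reject

(q0, bbbbb, Z)
  read b, top Z: go to q3, push BZ → (q3, bbbb, BZ)
  read b, top B: go to q0, push ε → (q0, bbb, Z)
  read b, top Z: go to q3, push BZ → (q3, bb, BZ)
  read b, top B: go to q0, push ε → (q0, b, Z)
  read b, top Z: go to q3, push BZ → (q3, ε, BZ)
All input consumed; state q3 ∉ F and no further ε-move applies.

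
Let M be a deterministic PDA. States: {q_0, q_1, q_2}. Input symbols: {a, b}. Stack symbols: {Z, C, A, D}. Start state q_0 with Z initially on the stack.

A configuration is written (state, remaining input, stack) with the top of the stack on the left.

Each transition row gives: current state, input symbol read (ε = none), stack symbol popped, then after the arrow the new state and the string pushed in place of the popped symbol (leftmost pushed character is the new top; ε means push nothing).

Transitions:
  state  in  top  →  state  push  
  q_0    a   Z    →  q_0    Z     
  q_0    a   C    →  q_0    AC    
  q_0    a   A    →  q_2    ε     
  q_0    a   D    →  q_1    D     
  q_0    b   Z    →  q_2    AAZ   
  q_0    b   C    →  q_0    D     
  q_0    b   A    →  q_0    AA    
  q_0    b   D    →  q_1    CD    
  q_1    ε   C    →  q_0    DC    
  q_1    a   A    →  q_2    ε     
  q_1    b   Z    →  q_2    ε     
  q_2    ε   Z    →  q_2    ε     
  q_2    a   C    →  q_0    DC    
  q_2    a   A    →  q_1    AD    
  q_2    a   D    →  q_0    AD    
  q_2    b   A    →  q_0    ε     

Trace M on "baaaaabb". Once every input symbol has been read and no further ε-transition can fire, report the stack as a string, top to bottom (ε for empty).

(q_0, baaaaabb, Z) ⊢ (q_2, aaaaabb, AAZ) ⊢ (q_1, aaaabb, ADAZ) ⊢ (q_2, aaabb, DAZ) ⊢ (q_0, aabb, ADAZ) ⊢ (q_2, abb, DAZ) ⊢ (q_0, bb, ADAZ) ⊢ (q_0, b, AADAZ) ⊢ (q_0, ε, AAADAZ)
All input consumed in state q_0 with stack AAADAZ.

AAADAZ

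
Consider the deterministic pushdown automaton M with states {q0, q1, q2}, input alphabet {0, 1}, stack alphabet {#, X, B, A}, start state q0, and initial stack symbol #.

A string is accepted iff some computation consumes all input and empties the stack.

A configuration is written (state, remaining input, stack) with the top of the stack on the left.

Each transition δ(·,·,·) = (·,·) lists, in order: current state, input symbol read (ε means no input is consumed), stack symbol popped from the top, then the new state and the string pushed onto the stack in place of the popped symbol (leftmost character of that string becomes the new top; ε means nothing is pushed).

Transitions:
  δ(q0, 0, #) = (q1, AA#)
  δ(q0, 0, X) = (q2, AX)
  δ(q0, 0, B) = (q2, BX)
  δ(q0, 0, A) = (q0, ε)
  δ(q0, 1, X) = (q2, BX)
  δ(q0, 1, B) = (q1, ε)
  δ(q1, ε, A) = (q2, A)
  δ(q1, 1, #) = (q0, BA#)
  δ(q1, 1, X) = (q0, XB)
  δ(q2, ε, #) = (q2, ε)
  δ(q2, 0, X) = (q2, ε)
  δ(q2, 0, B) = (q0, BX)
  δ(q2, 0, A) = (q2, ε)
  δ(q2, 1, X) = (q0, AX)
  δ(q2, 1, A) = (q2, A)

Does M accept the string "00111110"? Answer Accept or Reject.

Accept

(q0, 00111110, #)
  read 0, top #: go to q1, push AA# → (q1, 0111110, AA#)
  ε-move, top A: go to q2, push A → (q2, 0111110, AA#)
  read 0, top A: go to q2, push ε → (q2, 111110, A#)
  read 1, top A: go to q2, push A → (q2, 11110, A#)
  read 1, top A: go to q2, push A → (q2, 1110, A#)
  read 1, top A: go to q2, push A → (q2, 110, A#)
  read 1, top A: go to q2, push A → (q2, 10, A#)
  read 1, top A: go to q2, push A → (q2, 0, A#)
  read 0, top A: go to q2, push ε → (q2, ε, #)
  ε-move, top #: go to q2, push ε → (q2, ε, ε)
All input consumed and the stack is empty.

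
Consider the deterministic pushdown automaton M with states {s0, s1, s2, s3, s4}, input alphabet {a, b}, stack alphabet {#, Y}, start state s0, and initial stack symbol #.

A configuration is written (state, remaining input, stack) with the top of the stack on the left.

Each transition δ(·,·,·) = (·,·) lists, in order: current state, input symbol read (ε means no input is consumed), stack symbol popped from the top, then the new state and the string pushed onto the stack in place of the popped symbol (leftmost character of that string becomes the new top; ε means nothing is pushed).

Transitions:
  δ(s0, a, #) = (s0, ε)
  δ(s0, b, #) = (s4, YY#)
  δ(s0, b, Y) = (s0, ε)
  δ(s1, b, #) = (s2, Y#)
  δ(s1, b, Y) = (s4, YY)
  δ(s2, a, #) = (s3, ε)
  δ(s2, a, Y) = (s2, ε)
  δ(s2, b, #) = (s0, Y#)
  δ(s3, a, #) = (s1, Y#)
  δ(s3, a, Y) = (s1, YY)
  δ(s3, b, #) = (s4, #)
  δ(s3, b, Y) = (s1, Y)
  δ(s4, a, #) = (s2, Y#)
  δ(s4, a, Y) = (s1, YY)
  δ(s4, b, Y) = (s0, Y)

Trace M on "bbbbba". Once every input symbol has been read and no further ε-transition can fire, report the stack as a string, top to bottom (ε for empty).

(s0, bbbbba, #)
  read b, top #: go to s4, push YY# → (s4, bbbba, YY#)
  read b, top Y: go to s0, push Y → (s0, bbba, YY#)
  read b, top Y: go to s0, push ε → (s0, bba, Y#)
  read b, top Y: go to s0, push ε → (s0, ba, #)
  read b, top #: go to s4, push YY# → (s4, a, YY#)
  read a, top Y: go to s1, push YY → (s1, ε, YYY#)
All input consumed in state s1 with stack YYY#.

YYY#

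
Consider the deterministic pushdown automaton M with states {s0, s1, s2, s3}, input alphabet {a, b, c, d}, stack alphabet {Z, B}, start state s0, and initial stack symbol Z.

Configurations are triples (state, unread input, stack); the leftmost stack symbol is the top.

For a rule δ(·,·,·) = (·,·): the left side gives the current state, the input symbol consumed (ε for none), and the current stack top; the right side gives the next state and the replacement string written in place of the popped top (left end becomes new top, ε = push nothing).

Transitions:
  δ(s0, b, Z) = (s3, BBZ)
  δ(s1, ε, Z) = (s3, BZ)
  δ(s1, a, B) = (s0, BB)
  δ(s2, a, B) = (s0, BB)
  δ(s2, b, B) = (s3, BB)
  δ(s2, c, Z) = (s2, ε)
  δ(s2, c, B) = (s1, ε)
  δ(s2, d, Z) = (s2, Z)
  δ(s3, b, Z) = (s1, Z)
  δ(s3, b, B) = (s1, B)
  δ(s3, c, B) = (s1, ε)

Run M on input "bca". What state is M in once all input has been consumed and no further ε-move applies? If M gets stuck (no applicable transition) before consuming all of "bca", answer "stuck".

(s0, bca, Z)
  read b, top Z: go to s3, push BBZ → (s3, ca, BBZ)
  read c, top B: go to s1, push ε → (s1, a, BZ)
  read a, top B: go to s0, push BB → (s0, ε, BBZ)
All input consumed; M is in state s0.

s0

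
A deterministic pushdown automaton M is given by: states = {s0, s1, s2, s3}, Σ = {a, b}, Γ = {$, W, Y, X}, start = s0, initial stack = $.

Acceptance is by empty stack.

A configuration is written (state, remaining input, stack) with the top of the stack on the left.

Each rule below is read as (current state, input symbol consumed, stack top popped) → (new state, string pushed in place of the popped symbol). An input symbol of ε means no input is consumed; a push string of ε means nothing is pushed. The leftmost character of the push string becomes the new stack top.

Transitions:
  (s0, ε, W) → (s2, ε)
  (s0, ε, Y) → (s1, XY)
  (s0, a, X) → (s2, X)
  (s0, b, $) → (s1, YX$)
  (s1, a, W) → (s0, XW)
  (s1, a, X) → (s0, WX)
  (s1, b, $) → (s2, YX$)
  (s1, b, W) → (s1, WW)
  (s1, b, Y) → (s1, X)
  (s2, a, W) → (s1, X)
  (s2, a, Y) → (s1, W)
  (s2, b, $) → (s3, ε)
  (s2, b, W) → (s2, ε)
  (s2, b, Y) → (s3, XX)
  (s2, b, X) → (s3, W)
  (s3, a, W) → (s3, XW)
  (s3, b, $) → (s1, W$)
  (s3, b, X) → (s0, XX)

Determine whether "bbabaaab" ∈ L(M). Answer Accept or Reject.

(s0, bbabaaab, $) ⊢ (s1, babaaab, YX$) ⊢ (s1, abaaab, XX$) ⊢ (s0, baaab, WXX$) ⊢ (s2, baaab, XX$) ⊢ (s3, aaab, WX$) ⊢ (s3, aab, XWX$)
No transition applies at (s3, aab, XWX$); input not fully consumed.

Reject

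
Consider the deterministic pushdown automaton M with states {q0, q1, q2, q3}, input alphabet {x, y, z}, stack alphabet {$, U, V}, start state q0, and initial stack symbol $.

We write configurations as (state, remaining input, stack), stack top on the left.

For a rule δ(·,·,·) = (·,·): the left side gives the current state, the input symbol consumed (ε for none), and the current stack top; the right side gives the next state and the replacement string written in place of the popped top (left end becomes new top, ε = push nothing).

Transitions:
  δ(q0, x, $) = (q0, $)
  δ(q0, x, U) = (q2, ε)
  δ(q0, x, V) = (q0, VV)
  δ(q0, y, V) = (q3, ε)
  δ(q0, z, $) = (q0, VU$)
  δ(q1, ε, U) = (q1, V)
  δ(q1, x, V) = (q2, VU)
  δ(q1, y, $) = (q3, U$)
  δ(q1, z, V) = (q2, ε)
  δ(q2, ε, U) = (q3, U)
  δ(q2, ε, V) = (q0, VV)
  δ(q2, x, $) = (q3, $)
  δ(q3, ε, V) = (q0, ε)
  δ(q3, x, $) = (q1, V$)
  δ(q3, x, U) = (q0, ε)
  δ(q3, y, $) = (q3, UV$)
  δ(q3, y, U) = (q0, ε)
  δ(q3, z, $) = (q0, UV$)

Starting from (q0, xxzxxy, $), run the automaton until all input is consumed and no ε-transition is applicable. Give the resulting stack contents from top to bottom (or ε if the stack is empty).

VU$

(q0, xxzxxy, $)
  read x, top $: go to q0, push $ → (q0, xzxxy, $)
  read x, top $: go to q0, push $ → (q0, zxxy, $)
  read z, top $: go to q0, push VU$ → (q0, xxy, VU$)
  read x, top V: go to q0, push VV → (q0, xy, VVU$)
  read x, top V: go to q0, push VV → (q0, y, VVVU$)
  read y, top V: go to q3, push ε → (q3, ε, VVU$)
  ε-move, top V: go to q0, push ε → (q0, ε, VU$)
All input consumed in state q0 with stack VU$.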